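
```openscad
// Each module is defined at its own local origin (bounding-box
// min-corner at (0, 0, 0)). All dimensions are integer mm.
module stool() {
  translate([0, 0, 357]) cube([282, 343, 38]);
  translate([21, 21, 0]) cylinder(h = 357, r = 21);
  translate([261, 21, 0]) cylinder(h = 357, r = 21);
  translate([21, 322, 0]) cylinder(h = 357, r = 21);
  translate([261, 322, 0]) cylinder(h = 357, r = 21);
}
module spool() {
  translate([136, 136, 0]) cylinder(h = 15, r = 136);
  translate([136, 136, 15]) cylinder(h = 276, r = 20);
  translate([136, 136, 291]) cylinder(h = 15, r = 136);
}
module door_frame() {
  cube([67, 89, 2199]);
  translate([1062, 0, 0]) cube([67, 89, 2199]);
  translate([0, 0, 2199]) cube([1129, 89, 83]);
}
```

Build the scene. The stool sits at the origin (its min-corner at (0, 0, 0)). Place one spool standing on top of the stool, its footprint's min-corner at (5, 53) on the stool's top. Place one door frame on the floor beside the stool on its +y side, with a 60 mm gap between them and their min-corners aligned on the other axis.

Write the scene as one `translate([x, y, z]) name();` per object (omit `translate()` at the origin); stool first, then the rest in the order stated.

stool();
translate([5, 53, 395]) spool();
translate([0, 403, 0]) door_frame();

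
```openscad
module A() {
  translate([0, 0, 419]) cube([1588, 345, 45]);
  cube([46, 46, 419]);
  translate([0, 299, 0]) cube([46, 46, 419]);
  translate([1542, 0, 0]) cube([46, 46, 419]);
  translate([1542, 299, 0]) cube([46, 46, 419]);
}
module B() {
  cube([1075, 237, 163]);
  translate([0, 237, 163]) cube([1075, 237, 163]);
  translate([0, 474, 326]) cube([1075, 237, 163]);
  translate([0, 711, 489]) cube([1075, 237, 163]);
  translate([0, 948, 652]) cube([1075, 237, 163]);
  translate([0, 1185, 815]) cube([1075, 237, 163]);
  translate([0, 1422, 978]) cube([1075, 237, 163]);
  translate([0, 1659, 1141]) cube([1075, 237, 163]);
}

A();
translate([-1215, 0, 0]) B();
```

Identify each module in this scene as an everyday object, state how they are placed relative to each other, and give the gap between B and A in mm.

The staircase's nearest face is 140 mm from the bench's −x face.

A is a bench. B is a staircase. The staircase is on the floor beside the bench on its −x side. The gap between the staircase and the bench is 140 mm.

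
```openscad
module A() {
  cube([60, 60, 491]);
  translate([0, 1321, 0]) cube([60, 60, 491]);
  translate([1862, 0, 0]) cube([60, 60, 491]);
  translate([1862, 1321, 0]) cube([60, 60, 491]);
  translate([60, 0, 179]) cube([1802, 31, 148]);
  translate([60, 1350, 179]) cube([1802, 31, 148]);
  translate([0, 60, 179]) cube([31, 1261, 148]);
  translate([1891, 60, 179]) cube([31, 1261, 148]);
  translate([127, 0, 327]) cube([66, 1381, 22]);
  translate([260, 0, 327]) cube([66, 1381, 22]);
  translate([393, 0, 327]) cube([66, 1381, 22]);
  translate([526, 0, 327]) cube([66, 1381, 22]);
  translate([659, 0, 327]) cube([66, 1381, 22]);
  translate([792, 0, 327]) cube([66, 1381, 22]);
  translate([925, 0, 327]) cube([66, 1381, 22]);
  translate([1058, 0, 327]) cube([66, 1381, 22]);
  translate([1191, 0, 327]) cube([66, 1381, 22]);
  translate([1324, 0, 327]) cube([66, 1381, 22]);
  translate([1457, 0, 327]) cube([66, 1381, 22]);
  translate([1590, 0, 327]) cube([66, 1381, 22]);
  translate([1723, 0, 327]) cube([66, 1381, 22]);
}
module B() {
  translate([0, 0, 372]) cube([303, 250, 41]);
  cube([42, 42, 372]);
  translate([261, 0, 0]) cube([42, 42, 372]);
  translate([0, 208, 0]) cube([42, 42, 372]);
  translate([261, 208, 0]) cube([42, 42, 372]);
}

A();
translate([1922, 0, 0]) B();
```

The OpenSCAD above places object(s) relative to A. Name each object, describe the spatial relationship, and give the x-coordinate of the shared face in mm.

The bed frame's +x face and the stool's −x face are both at x = 1922 mm.

A is a bed frame. B is a stool. The stool is against the bed frame's +x side, with their −y faces flush. The x-coordinate of the shared face is 1922 mm.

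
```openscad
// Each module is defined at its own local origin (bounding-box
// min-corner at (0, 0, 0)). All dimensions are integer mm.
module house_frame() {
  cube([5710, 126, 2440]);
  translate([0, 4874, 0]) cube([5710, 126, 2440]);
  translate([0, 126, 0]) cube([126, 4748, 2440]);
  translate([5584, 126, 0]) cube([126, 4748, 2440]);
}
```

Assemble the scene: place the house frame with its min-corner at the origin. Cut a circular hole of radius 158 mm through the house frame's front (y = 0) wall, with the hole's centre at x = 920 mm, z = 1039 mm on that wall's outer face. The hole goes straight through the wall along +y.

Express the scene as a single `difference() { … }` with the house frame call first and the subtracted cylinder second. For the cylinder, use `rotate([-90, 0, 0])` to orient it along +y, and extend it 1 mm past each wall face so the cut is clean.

difference() {
  house_frame();
  translate([920, -1, 1039]) rotate([-90, 0, 0]) cylinder(h = 128, r = 158);
}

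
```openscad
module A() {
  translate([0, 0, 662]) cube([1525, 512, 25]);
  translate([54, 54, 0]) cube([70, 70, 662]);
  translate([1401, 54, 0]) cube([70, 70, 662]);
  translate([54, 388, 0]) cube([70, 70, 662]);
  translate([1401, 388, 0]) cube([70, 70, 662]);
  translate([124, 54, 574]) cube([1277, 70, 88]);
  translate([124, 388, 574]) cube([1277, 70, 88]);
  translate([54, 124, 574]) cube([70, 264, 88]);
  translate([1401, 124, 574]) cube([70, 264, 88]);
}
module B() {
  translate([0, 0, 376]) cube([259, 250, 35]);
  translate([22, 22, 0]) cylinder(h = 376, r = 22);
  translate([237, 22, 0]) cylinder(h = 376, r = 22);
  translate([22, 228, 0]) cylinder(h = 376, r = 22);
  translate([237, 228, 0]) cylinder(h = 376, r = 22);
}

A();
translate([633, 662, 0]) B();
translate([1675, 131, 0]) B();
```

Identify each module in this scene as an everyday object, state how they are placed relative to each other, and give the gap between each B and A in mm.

Each stool's nearest face is 150 mm from the table's bounding box.

A is a table. B is a stool. Two stools sit around the table at the +y, +x sides. The gap between each stool and the table is 150 mm.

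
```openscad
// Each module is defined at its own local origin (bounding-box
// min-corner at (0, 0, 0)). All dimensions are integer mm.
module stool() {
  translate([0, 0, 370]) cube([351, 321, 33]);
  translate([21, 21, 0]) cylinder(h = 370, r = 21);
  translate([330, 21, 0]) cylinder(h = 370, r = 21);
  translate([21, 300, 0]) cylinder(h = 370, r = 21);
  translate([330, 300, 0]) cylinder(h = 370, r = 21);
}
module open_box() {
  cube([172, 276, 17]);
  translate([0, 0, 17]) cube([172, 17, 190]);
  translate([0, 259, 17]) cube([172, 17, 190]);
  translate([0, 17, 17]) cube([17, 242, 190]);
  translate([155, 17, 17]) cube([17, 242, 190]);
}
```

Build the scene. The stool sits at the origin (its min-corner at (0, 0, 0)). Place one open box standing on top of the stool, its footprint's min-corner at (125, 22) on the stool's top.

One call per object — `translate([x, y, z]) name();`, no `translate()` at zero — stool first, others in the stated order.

stool();
translate([125, 22, 403]) open_box();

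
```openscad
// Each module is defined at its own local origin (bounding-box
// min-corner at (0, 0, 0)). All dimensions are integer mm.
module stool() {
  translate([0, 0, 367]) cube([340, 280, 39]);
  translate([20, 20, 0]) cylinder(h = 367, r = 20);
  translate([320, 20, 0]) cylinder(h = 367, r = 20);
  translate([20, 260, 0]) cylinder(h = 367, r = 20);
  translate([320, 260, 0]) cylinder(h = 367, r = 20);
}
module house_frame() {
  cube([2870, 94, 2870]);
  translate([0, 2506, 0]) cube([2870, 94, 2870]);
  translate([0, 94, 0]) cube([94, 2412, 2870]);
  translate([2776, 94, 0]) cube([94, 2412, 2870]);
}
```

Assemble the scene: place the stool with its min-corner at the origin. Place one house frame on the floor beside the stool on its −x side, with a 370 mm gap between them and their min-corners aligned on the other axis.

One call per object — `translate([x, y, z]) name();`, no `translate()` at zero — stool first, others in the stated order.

stool();
translate([-3240, 0, 0]) house_frame();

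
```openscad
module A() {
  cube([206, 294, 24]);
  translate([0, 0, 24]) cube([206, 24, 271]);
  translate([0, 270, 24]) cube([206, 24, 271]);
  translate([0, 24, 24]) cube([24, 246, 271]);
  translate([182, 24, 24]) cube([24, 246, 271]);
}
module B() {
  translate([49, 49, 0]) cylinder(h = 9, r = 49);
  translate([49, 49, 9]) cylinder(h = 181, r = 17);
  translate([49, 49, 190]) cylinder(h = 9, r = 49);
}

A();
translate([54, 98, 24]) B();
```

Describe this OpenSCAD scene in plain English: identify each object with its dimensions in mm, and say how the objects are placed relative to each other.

A is an open storage box with external size 206×294×295 mm and wall thickness 24 mm (the base is also 24 mm thick). The base covers the whole footprint; the four walls stand on the base, with the y-facing walls full-width and the x-facing walls fitting between their inner faces.

B is a spool: two coaxial disc flanges of radius 49 mm and thickness 9 mm, joined by a core cylinder of radius 17 mm and height 181 mm. The lower flange rests on z = 0 and the three cylinders share a vertical axis.

The spool sits inside the open box, centred.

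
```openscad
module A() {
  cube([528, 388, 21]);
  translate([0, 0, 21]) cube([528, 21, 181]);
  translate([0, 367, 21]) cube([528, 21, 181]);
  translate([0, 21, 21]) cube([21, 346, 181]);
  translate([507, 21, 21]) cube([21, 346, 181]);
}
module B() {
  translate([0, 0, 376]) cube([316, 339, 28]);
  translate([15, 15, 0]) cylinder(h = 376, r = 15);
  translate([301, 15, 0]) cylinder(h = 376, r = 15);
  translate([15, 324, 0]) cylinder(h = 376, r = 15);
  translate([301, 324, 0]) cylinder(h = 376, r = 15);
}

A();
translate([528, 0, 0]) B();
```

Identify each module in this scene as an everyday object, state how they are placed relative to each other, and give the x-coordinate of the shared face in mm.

A is an open box. B is a stool. The stool is against the open box's +x side, with their −y faces flush. The x-coordinate of the shared face is 528 mm.

The open box's +x face and the stool's −x face are both at x = 528 mm.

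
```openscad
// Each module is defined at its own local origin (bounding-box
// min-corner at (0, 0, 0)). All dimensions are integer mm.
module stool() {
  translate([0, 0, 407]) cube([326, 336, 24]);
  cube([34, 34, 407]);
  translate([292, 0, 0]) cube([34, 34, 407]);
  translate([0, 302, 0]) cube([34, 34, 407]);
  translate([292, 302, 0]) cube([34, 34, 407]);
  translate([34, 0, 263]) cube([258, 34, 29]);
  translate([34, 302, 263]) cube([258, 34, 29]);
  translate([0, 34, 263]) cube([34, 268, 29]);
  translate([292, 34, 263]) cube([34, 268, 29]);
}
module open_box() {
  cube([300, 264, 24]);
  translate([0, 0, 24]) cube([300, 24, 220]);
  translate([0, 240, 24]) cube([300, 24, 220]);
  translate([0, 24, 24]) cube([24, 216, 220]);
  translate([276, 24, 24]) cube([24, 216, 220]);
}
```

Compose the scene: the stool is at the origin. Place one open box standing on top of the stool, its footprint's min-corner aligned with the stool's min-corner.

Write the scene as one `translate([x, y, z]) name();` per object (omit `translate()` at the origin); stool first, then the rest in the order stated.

stool();
translate([0, 0, 431]) open_box();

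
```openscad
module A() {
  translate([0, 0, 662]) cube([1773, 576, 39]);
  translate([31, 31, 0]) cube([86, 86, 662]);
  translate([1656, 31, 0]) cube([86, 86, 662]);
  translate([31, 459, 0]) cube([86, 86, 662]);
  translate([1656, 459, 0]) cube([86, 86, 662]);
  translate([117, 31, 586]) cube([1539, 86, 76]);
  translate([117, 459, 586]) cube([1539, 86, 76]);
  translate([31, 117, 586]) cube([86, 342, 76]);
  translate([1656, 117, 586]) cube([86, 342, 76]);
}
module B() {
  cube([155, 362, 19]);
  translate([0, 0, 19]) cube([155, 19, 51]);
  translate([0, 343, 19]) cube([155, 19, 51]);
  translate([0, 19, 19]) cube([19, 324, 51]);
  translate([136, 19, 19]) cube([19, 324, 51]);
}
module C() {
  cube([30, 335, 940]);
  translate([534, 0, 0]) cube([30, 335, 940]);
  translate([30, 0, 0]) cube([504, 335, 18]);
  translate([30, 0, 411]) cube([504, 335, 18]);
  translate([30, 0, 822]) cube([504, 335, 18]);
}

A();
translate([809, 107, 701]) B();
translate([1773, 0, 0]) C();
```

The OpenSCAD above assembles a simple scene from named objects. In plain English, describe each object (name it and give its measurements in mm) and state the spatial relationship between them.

A is a rectangular dining table. The top is 1773×576×39 mm with its upper surface at z = 701 mm. It stands on four 86×86 mm square legs, each inset 31 mm from the nearest pair of top edges, running from the floor to the underside of the top. Four apron rails, 86 mm thick and 76 mm tall, run between adjacent legs with their top edges flush with the underside of the top and their outer faces flush with the legs' outer faces.

B is an open-topped rectangular box: outside dimensions 155×362×70 mm, with a uniform wall and base thickness of 19 mm. The base is a full 155×362 slab on the floor; four walls sit on top of the base. The front and back walls (the −y and +y sides) span the full width; the two side walls fit between them.

C is a bookshelf 564 mm wide overall, 335 mm deep and 940 mm tall. The two sides are 30 mm thick vertical panels. 3 horizontal shelves of 18 mm thickness span between the inner faces of the sides; the lowest shelf sits on the floor and shelves are stacked with a clear vertical gap of 393 mm between each pair.

The open box is on top of the table, centred. The bookshelf is against the table's +x side, with their −y faces flush.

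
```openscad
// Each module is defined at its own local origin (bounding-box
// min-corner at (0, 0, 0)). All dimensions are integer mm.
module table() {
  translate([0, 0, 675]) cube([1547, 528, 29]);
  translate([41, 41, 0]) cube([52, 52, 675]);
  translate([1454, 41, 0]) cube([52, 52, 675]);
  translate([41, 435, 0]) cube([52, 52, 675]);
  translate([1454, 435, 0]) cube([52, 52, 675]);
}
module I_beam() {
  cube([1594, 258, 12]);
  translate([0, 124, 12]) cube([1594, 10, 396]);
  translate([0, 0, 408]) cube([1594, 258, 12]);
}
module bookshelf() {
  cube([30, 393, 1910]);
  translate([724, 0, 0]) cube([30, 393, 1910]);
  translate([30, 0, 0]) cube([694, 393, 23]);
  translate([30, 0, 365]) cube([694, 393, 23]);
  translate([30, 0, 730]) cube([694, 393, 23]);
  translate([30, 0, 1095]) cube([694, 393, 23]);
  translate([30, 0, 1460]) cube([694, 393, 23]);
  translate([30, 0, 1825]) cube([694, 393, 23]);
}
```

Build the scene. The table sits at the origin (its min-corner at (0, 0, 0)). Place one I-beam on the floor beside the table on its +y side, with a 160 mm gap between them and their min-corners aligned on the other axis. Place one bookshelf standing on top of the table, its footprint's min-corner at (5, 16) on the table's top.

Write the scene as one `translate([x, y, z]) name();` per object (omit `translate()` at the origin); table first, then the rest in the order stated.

table();
translate([0, 688, 0]) I_beam();
translate([5, 16, 704]) bookshelf();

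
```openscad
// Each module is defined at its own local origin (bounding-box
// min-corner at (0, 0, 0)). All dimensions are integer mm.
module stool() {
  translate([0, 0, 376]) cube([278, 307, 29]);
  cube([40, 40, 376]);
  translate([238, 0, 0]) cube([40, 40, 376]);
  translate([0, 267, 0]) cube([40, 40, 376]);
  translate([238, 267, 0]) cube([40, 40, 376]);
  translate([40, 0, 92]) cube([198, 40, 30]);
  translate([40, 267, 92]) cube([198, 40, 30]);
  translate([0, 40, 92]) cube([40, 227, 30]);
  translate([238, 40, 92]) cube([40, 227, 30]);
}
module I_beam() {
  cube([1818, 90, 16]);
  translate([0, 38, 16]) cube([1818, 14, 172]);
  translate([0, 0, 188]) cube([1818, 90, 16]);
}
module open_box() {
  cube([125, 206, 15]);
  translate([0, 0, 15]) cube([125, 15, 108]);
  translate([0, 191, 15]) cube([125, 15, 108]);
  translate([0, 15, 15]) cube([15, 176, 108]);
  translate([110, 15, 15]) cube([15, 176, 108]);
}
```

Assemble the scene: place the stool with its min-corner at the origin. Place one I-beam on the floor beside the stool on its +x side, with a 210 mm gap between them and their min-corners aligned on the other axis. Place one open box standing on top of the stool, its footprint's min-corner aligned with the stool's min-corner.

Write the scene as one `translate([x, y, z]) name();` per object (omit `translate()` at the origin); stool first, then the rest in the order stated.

stool();
translate([488, 0, 0]) I_beam();
translate([0, 0, 405]) open_box();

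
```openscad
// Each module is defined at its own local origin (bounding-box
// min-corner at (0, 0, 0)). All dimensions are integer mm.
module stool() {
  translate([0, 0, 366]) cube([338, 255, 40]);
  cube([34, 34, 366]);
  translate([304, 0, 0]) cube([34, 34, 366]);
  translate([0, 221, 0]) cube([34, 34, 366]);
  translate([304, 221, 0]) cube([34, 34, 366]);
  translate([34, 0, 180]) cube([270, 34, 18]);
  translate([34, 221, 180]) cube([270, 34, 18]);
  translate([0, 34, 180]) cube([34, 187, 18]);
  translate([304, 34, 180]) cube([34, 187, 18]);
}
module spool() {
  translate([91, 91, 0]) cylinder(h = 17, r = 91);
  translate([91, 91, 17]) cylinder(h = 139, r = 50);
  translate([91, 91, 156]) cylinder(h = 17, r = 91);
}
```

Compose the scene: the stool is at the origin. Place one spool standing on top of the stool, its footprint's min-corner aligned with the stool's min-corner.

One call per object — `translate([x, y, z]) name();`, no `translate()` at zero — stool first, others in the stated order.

stool();
translate([0, 0, 406]) spool();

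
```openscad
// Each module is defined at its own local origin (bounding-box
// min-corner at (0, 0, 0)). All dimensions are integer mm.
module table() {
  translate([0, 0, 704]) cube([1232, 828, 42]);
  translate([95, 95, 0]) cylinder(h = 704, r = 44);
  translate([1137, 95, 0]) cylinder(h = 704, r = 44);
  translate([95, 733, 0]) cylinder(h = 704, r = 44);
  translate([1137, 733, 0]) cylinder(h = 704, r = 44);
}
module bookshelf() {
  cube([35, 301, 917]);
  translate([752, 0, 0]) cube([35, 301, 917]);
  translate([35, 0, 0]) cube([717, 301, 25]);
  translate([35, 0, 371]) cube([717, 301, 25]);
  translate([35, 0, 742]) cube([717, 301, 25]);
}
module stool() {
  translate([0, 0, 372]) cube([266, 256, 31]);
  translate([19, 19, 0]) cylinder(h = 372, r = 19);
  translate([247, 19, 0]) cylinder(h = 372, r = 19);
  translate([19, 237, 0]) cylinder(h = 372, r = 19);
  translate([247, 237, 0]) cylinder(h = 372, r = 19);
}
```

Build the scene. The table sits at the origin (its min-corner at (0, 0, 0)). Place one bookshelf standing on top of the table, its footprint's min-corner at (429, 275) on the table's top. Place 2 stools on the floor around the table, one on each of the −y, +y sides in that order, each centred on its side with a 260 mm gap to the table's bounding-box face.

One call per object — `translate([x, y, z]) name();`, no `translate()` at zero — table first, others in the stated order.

table();
translate([429, 275, 746]) bookshelf();
translate([483, -516, 0]) stool();
translate([483, 1088, 0]) stool();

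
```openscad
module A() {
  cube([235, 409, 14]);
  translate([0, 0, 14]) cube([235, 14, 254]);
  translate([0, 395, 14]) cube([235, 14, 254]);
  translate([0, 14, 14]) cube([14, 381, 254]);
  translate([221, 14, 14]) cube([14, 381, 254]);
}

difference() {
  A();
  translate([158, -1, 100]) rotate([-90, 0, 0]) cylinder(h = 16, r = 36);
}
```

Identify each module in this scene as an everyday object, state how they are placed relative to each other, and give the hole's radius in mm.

The subtracted cylinder has r = 36 mm.

A is an open box. The open box has a circular hole through its front wall. The hole's radius is 36 mm.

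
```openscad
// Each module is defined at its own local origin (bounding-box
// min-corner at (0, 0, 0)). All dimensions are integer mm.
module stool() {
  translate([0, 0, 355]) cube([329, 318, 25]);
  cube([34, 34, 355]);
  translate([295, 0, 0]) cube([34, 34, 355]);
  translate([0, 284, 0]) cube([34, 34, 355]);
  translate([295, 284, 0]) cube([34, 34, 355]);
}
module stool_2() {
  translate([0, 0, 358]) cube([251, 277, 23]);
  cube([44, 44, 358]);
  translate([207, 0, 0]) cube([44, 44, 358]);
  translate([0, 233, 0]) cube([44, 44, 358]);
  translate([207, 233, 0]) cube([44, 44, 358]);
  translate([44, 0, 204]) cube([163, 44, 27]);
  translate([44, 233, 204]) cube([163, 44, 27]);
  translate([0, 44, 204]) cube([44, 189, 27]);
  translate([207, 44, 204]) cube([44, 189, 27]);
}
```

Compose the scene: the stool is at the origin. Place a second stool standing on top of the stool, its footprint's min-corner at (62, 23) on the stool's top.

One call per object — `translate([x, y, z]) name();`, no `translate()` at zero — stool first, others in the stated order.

stool();
translate([62, 23, 380]) stool_2();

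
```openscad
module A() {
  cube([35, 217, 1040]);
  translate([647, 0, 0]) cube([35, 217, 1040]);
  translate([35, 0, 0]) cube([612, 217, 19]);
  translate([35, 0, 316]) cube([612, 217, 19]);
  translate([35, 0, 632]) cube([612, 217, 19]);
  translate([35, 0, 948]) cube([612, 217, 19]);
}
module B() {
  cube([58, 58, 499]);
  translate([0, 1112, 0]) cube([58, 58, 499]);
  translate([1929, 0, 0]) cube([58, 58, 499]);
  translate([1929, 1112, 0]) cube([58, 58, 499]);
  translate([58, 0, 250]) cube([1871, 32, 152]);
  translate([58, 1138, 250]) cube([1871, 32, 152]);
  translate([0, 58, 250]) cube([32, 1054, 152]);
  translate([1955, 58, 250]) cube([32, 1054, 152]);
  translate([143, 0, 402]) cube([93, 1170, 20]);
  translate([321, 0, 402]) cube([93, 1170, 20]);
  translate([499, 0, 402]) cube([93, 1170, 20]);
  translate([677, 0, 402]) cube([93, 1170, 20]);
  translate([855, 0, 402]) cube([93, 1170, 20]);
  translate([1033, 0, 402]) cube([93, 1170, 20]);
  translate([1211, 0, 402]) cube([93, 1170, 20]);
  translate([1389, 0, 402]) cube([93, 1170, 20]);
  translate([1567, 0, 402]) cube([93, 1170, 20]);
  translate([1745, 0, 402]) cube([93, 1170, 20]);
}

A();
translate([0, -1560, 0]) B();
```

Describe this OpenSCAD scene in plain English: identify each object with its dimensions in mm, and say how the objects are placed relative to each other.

A is a bookshelf 682 mm wide overall, 217 mm deep and 1040 mm tall. The two sides are 35 mm thick vertical panels. 4 horizontal shelves of 19 mm thickness span between the inner faces of the sides; the lowest shelf sits on the floor and shelves are stacked with a clear vertical gap of 297 mm between each pair.

B is a bed frame 1987 mm long (x) by 1170 mm wide (y). Four 58×58 mm corner posts, 499 mm tall, at the corners of the footprint. Four rails of 32 mm thickness and 152 mm height run between adjacent posts with their undersides at z = 250 mm, their outer faces flush with the outside of the frame (the two x-running rails run between the posts' inner faces; the two y-running rails run between the posts' inner faces). 10 slats, each 93 mm wide (x) and 20 mm thick, lie across the top of the two x-running rails, running the full 1170 mm width of the frame in y; the slats are evenly spaced along x between the inner faces of the end posts with equal gaps (rounded down to the nearest mm) at the −x end and between each pair — any rounding remainder accumulates at the +x end.

The bed frame is on the floor beside the bookshelf on its −y side.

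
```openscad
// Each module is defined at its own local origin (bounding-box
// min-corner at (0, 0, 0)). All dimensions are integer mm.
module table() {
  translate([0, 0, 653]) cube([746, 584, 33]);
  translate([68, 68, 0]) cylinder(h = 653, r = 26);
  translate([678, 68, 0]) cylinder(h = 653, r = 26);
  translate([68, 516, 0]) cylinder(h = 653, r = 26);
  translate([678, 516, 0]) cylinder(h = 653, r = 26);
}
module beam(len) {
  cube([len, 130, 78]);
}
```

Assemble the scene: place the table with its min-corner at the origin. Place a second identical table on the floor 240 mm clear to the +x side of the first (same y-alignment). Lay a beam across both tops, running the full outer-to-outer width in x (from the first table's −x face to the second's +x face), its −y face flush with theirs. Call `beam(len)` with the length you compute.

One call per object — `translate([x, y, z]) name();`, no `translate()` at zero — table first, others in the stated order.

table();
translate([986, 0, 0]) table();
translate([0, 0, 686]) beam(1732);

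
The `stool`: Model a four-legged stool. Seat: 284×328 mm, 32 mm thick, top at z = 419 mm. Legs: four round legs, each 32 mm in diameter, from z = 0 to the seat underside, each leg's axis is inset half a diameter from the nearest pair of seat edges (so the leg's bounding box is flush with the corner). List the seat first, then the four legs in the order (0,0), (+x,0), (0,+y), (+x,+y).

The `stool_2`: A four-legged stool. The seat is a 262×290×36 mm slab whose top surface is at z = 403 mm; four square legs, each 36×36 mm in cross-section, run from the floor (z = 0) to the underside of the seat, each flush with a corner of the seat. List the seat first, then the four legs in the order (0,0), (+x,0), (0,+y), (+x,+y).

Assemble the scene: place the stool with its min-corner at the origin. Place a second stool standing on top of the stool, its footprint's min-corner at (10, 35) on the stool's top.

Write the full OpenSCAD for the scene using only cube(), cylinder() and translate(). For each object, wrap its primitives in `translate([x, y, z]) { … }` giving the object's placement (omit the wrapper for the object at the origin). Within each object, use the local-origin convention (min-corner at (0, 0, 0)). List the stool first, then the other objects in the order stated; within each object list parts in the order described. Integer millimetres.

translate([0, 0, 387]) cube([284, 328, 32]);
translate([16, 16, 0]) cylinder(h = 387, r = 16);
translate([268, 16, 0]) cylinder(h = 387, r = 16);
translate([16, 312, 0]) cylinder(h = 387, r = 16);
translate([268, 312, 0]) cylinder(h = 387, r = 16);
translate([10, 35, 419]) {
  translate([0, 0, 367]) cube([262, 290, 36]);
  cube([36, 36, 367]);
  translate([226, 0, 0]) cube([36, 36, 367]);
  translate([0, 254, 0]) cube([36, 36, 367]);
  translate([226, 254, 0]) cube([36, 36, 367]);
}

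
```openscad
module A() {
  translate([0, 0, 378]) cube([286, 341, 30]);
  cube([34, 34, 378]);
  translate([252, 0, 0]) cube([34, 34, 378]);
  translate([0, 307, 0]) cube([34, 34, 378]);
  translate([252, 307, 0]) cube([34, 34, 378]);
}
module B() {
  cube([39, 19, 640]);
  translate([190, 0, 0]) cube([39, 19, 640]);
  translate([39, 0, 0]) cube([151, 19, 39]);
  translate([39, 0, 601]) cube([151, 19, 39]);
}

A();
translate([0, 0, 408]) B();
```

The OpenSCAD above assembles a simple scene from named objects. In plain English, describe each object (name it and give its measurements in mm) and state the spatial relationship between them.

A is a four-legged stool. The seat is 286×341 mm, 30 mm thick, top at z = 408 mm. It stands on four square legs, each 34×34 mm in cross-section, from z = 0 to the seat underside, each flush with a corner of the seat.

B is a picture frame with a 151×562 mm rectangular opening (x by z) and a uniform 39 mm border on every side. Frame depth is 19 mm along y. It is built from two vertical stiles running the full outside height and two horizontal rails spanning the gap between the stiles.

The picture frame is on top of the stool.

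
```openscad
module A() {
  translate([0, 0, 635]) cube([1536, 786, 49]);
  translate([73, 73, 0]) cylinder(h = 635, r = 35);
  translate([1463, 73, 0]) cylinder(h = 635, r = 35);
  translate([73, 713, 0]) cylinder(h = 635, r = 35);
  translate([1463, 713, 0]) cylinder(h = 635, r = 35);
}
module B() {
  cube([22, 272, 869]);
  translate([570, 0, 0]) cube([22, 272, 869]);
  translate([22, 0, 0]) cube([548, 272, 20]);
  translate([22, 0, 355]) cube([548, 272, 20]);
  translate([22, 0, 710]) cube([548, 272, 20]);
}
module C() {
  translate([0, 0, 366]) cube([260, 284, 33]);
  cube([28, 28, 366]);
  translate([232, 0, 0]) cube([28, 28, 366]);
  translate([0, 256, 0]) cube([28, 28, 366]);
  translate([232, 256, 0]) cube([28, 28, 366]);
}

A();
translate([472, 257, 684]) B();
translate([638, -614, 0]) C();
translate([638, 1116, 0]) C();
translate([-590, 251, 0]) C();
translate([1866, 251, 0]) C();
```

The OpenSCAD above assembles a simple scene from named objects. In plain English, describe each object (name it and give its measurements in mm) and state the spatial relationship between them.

A is a table: top 1536 mm (x) × 786 mm (y), 49 mm thick, upper face at z = 684 mm, on four round legs of 70 mm diameter, each leg's bounding box inset 38 mm from the nearest pair of top edges, running from z = 0 to the bottom of the top.

B is an open bookshelf. Two side panels, each 22 mm thick, 272 mm deep and 869 mm tall, stand 592 mm apart (outside-to-outside). Between them sit 3 shelves, each 20 mm thick and 272 mm deep, spanning the full gap between the sides. The bottom shelf rests on the floor (its underside at z = 0) and the clear gap between one shelf's top and the next shelf's underside is 335 mm.

C is a simple wooden stool: a rectangular seat 260 mm (x) by 284 mm (y), 33 mm thick, top face at z = 399 mm, on four square legs, each 28×28 mm in cross-section. The legs rest on z = 0, each flush with a corner of the seat.

The bookshelf is on top of the table, centred. Four stools sit around the table at the −y, +y, −x, +x sides.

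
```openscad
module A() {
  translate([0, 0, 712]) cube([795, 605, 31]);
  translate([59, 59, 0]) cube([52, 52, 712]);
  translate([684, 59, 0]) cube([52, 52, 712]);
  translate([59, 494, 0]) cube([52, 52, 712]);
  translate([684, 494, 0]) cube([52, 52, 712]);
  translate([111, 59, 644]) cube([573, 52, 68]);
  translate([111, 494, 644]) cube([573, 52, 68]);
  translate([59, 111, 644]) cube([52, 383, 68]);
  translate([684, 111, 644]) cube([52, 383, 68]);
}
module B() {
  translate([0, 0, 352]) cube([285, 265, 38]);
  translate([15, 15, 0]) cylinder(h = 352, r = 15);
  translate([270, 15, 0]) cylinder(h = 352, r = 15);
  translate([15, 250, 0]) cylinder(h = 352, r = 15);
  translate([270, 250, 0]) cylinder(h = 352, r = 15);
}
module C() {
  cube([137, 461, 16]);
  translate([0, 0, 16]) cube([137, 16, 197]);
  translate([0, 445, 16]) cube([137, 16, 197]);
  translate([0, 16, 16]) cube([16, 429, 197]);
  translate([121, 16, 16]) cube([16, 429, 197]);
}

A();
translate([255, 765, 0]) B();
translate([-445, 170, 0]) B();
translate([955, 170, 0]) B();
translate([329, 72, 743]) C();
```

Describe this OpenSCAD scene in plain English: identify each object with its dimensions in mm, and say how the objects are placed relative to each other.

A is a table with a 795×605 mm rectangular top, 31 mm thick, top surface at z = 743 mm, supported by four 52×52 mm square legs, each inset 59 mm from the nearest pair of top edges, running from the floor. Four apron rails, 52 mm thick and 68 mm tall, run between adjacent legs with their top edges flush with the underside of the top and their outer faces flush with the legs' outer faces.

B is a four-legged stool. The seat is 285×265 mm, 38 mm thick, top at z = 390 mm. It stands on four round legs, each 30 mm in diameter, from z = 0 to the seat underside, each leg's axis is inset half a diameter from the nearest pair of seat edges (so the leg's bounding box is flush with the corner).

C is an open-topped rectangular box: outside dimensions 137×461×213 mm, with a uniform wall and base thickness of 16 mm. The base is a full 137×461 slab on the floor; four walls sit on top of the base. The front and back walls (the −y and +y sides) span the full width; the two side walls fit between them.

Three stools sit around the table at the +y, −x, +x sides. The open box is on top of the table, centred.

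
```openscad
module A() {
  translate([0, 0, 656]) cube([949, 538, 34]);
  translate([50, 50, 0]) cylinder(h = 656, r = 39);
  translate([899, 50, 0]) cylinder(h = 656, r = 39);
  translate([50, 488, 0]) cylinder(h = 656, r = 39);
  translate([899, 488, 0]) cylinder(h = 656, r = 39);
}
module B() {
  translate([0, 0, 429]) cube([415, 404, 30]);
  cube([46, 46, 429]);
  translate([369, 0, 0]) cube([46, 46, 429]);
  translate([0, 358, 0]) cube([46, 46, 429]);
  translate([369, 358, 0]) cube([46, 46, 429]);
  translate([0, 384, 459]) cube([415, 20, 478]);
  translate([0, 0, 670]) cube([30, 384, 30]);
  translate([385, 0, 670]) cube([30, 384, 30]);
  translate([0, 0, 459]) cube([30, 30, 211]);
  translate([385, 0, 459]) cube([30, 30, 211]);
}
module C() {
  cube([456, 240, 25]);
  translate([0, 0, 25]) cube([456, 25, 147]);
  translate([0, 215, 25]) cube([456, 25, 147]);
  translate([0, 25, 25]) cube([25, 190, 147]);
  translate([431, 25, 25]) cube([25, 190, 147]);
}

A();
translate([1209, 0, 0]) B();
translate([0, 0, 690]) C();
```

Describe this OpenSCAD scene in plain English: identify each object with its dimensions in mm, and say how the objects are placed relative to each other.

A is a table with a 949×538 mm rectangular top, 34 mm thick, top surface at z = 690 mm, supported by four round legs of 78 mm diameter, each leg's bounding box inset 11 mm from the nearest pair of top edges, running from the floor.

B is a chair. The seat is a 415×404×30 mm slab with its top at z = 459 mm, on four 46×46 mm corner legs (flush with the seat edges, standing on z = 0). A flat backrest 20 mm thick, 478 mm tall, spans the full seat width and rises from the seat top along its +y edge, rear face flush with the rear of the seat. Two armrests of 30×30 mm section run along each side from the seat's front edge to the front of the backrest, top faces 241 mm above the seat top and outer faces flush with the seat's x-edges; a 30×30 mm post under the front of each armrest stands on the seat at the front corner.

C is an open-topped rectangular box: outside dimensions 456×240×172 mm, with a uniform wall and base thickness of 25 mm. The base is a full 456×240 slab on the floor; four walls sit on top of the base. The front and back walls (the −y and +y sides) span the full width; the two side walls fit between them.

The chair is on the floor beside the table on its +x side. The open box is on top of the table.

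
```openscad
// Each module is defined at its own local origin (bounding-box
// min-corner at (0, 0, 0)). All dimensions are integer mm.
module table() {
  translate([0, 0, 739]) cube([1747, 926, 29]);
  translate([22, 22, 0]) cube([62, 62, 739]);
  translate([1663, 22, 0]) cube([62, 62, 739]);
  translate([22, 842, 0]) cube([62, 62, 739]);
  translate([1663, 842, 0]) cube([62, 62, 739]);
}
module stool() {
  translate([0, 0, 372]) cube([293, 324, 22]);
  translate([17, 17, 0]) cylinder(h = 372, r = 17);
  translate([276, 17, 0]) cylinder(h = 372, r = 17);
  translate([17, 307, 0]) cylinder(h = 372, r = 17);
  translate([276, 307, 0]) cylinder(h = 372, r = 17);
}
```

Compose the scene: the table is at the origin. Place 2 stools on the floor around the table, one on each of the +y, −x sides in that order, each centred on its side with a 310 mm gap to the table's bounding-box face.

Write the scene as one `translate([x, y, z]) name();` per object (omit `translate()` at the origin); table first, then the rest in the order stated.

table();
translate([727, 1236, 0]) stool();
translate([-603, 301, 0]) stool();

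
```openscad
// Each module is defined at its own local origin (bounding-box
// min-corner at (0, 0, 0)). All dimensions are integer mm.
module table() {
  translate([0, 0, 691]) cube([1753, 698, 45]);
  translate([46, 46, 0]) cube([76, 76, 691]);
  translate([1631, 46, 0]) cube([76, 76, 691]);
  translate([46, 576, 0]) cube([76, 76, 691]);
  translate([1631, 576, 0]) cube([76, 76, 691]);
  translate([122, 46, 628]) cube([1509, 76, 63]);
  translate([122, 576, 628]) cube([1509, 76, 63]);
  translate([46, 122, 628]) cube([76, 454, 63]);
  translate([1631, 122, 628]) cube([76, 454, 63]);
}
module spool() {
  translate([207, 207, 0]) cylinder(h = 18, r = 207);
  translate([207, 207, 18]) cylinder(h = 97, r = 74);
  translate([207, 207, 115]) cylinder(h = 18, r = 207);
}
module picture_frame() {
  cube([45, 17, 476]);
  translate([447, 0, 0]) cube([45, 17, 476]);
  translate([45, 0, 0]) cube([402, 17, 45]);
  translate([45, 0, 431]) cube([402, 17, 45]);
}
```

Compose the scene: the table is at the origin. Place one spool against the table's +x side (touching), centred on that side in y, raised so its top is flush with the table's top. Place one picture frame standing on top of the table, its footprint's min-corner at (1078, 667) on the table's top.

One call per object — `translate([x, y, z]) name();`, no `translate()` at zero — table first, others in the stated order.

table();
translate([1753, 142, 603]) spool();
translate([1078, 667, 736]) picture_frame();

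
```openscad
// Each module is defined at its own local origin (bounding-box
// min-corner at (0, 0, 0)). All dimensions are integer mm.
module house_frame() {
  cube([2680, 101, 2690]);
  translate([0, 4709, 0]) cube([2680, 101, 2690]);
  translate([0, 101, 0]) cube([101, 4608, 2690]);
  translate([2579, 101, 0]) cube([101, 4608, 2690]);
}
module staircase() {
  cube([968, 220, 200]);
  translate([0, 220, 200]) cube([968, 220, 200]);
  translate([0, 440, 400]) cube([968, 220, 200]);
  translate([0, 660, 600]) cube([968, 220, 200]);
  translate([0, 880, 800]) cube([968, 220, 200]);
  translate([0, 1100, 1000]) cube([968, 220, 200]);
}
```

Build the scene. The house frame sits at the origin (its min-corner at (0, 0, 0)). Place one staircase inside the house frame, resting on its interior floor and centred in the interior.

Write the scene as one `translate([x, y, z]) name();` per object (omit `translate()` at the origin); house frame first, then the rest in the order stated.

house_frame();
translate([856, 1745, 0]) staircase();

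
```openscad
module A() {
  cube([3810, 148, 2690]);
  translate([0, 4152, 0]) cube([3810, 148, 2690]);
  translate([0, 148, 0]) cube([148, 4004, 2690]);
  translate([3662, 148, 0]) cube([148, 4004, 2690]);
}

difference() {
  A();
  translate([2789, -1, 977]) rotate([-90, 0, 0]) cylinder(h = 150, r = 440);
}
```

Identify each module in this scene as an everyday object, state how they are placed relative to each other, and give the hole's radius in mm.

A is a house frame. The house frame has a circular hole through its front wall. The hole's radius is 440 mm.

The subtracted cylinder has r = 440 mm.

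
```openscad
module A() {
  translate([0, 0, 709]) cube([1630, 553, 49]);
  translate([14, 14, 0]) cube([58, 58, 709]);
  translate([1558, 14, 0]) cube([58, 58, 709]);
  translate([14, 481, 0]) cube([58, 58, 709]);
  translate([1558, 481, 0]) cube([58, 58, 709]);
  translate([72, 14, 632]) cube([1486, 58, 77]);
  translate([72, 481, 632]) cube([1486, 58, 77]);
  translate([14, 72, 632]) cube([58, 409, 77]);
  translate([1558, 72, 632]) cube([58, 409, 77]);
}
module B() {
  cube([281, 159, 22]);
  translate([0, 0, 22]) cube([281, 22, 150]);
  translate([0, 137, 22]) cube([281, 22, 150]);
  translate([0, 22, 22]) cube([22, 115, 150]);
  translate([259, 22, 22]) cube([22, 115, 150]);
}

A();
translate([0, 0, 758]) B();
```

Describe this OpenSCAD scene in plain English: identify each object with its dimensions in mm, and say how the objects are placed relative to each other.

A is a table with a 1630×553 mm rectangular top, 49 mm thick, top surface at z = 758 mm, supported by four 58×58 mm square legs, each inset 14 mm from the nearest pair of top edges, running from the floor. Four apron rails, 58 mm thick and 77 mm tall, run between adjacent legs with their top edges flush with the underside of the top and their outer faces flush with the legs' outer faces.

B is an open-topped rectangular box: outside dimensions 281×159×172 mm, with a uniform wall and base thickness of 22 mm. The base is a full 281×159 slab on the floor; four walls sit on top of the base. The front and back walls (the −y and +y sides) span the full width; the two side walls fit between them.

The open box is on top of the table.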